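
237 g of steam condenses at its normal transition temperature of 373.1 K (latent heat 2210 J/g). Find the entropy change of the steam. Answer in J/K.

ΔS = -1400 J/K

Heat released by the substance: Q = −mL = −237 × 2210 = −523770 J.
At constant T, ΔS = Q_rev/T = −523770 / 373.1 = -1400 J/K.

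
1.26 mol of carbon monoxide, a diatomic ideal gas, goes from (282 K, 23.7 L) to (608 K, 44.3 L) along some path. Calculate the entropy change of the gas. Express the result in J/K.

ΔS = 26.7 J/K

Entropy is a state function: ΔS = nC_V ln(T₂/T₁) + nR ln(V₂/V₁), with C_V = 5R/2 = 20.79 J mol⁻¹ K⁻¹ for a diatomic ideal gas.
ΔS = 1.26 × [20.79 × ln(608/282) + 8.314 × ln(44.3/23.7)] = 26.7 J/K.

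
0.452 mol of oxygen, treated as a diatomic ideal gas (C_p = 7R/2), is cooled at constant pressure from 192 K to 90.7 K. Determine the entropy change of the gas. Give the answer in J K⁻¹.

ΔS = -9.86 J/K

At constant pressure, ΔS = nC_p ln(T₂/T₁) with C_p = 7R/2 = 29.1 J mol⁻¹ K⁻¹.
ΔS = 0.452 × 29.1 × ln(90.7/192) = -9.86 J/K.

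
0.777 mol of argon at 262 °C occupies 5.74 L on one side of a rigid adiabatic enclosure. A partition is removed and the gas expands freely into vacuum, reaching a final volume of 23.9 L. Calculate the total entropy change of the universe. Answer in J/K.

No heat is exchanged and no work is done, so the ideal-gas temperature stays constant.
Entropy is a state function; using a reversible isothermal path, ΔS_gas = nR ln(V₂/V₁) = 0.777 × 8.314 × ln(23.9/5.74) = 9.21 J/K.
The insulated surroundings exchange no heat, so ΔS_surr = 0 and ΔS_universe = ΔS_gas.

ΔS_universe = 9.21 J/K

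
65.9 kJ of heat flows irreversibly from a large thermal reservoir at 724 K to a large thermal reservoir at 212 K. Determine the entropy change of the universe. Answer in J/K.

ΔS_total = 220 J/K

ΔS_hot = −Q/T_H = −65900/724 = -91.02 J/K and ΔS_cold = +Q/T_C = 65900/212 = 310.8 J/K.
ΔS_total = -91.02 + 310.8 = 220 J/K, positive as the second law requires.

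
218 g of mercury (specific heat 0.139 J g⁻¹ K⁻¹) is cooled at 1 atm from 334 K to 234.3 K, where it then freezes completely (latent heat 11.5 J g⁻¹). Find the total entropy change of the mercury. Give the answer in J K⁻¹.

ΔS = -21.4 J/K

Cooling step: ΔS₁ = m c ln(T_tr/T_i) = 218 × 0.139 × ln(234.3/334) = -10.74 J/K.
Phase change: ΔS₂ = −mL/T_tr = −218 × 11.5 / 234.3 = -10.7 J/K.
ΔS_total = (-10.74) + (-10.7) = -21.4 J/K.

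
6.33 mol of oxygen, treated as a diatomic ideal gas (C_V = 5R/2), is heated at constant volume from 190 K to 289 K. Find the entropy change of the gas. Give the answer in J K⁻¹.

ΔS = 55.2 J/K

At constant volume, ΔS = nC_V ln(T₂/T₁) with C_V = 5R/2 = 20.79 J mol⁻¹ K⁻¹.
ΔS = 6.33 × 20.79 × ln(289/190) = 55.2 J/K.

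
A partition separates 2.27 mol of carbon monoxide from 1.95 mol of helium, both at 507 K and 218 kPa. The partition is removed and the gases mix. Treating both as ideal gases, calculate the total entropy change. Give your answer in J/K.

ΔS_mix = 24.2 J/K

Mole fractions: x_A = 2.27/4.22 = 0.538, x_B = 0.462.
ΔS_mix = −R(n_A ln x_A + n_B ln x_B) = −8.314 × (2.27 ln 0.538 + 1.95 ln 0.462) = 24.2 J/K.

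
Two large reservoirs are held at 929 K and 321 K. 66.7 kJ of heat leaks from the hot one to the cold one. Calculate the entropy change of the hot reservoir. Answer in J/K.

ΔS_hot = -71.8 J/K

The hot reservoir loses heat Q, so ΔS_hot = −Q/T_H = −66700/929 = -71.8 J/K.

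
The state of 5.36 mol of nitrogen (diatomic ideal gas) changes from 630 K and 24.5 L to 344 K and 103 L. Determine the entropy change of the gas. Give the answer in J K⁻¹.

Entropy is a state function: ΔS = nC_V ln(T₂/T₁) + nR ln(V₂/V₁), with C_V = 5R/2 = 20.79 J mol⁻¹ K⁻¹ for a diatomic ideal gas.
ΔS = 5.36 × [20.79 × ln(344/630) + 8.314 × ln(103/24.5)] = -3.42 J/K.

ΔS = -3.42 J/K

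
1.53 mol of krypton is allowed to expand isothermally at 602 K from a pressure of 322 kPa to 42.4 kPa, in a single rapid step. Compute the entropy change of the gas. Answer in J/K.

ΔS_gas = 25.8 J/K

Entropy is a state function, so ΔS_gas depends only on the end states.
For an isothermal ideal gas ΔS_gas = nR ln(P₁/P₂) = 1.53 × 8.314 × ln(322/42.4) = 25.8 J/K.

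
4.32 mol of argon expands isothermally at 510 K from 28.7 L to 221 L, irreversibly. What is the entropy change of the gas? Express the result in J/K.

ΔS_gas = 73.3 J/K

Entropy is a state function, so ΔS_gas depends only on the end states.
For an isothermal ideal gas ΔS_gas = nR ln(V₂/V₁) = 4.32 × 8.314 × ln(221/28.7) = 73.3 J/K.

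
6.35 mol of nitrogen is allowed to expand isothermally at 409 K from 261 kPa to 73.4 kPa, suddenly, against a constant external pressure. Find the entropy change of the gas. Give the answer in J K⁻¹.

ΔS_gas = 67 J/K

Entropy is a state function, so ΔS_gas depends only on the end states.
For an isothermal ideal gas ΔS_gas = nR ln(P₁/P₂) = 6.35 × 8.314 × ln(261/73.4) = 67 J/K.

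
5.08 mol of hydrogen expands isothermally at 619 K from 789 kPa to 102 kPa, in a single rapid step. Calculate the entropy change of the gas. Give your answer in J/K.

ΔS_gas = 86.4 J/K

Entropy is a state function, so ΔS_gas depends only on the end states.
For an isothermal ideal gas ΔS_gas = nR ln(P₁/P₂) = 5.08 × 8.314 × ln(789/102) = 86.4 J/K.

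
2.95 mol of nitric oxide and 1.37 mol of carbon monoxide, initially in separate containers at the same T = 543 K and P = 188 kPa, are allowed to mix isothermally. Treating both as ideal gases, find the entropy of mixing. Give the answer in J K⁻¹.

Mole fractions: x_A = 2.95/4.32 = 0.683, x_B = 0.317.
ΔS_mix = −R(n_A ln x_A + n_B ln x_B) = −8.314 × (2.95 ln 0.683 + 1.37 ln 0.317) = 22.4 J/K.

ΔS_mix = 22.4 J/K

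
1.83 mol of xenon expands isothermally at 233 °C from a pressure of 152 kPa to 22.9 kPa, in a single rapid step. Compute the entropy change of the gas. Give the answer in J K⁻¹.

ΔS_gas = 28.8 J/K

Entropy is a state function, so ΔS_gas depends only on the end states.
For an isothermal ideal gas ΔS_gas = nR ln(P₁/P₂) = 1.83 × 8.314 × ln(152/22.9) = 28.8 J/K.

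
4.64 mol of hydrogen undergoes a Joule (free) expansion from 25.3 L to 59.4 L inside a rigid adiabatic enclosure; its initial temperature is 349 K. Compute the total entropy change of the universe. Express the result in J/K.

ΔS_universe = 32.9 J/K

For an ideal gas in free expansion Q = 0 and W = 0, so T is unchanged.
Entropy is a state function; using a reversible isothermal path, ΔS_gas = nR ln(V₂/V₁) = 4.64 × 8.314 × ln(59.4/25.3) = 32.9 J/K.
The insulated surroundings exchange no heat, so ΔS_surr = 0 and ΔS_universe = ΔS_gas.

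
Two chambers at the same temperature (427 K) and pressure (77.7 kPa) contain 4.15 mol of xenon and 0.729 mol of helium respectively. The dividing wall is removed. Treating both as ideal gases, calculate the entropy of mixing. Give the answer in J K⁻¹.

Mole fractions: x_A = 4.15/4.88 = 0.851, x_B = 0.149.
ΔS_mix = −R(n_A ln x_A + n_B ln x_B) = −8.314 × (4.15 ln 0.851 + 0.729 ln 0.149) = 17.1 J/K.

ΔS_mix = 17.1 J/K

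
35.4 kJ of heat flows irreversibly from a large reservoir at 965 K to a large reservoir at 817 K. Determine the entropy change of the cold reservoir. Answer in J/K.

The cold reservoir gains heat Q, so ΔS_cold = +Q/T_C = 35400/817 = 43.3 J/K.

ΔS_cold = 43.3 J/K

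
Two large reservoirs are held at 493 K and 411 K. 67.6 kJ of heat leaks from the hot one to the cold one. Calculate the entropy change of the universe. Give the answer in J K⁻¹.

ΔS_total = 27.4 J/K

ΔS_hot = −Q/T_H = −67600/493 = -137.1 J/K and ΔS_cold = +Q/T_C = 67600/411 = 164.5 J/K.
ΔS_total = -137.1 + 164.5 = 27.4 J/K, positive as the second law requires.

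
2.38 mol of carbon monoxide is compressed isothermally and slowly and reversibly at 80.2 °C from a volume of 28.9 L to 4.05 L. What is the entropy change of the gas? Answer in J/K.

ΔS_gas = -38.9 J/K

For an isothermal ideal gas ΔS_gas = nR ln(V₂/V₁) = 2.38 × 8.314 × ln(4.05/28.9) = -38.9 J/K.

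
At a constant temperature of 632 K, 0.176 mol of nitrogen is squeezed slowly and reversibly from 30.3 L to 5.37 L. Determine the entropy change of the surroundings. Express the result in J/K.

ΔS_surr = 2.53 J/K

For an isothermal ideal gas ΔS_gas = nR ln(V₂/V₁) = 0.176 × 8.314 × ln(5.37/30.3) = -2.53 J/K.
The process is reversible, so ΔS_surr = −ΔS_gas = 2.53 J/K and ΔS_universe = 0.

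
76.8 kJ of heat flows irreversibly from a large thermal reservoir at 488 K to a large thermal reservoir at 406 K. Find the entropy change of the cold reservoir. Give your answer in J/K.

ΔS_cold = 189 J/K

The cold reservoir gains heat Q, so ΔS_cold = +Q/T_C = 76800/406 = 189 J/K.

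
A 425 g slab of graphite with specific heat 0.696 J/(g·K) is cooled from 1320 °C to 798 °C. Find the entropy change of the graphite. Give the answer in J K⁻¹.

ΔS = -117 J/K

In kelvin: T₁ = 1593.15 K, T₂ = 1071.15 K. ΔS = ∫dQ_rev/T = m c ln(T₂/T₁) = 425 × 0.696 × ln(1071.15/1593.15) = -117 J/K.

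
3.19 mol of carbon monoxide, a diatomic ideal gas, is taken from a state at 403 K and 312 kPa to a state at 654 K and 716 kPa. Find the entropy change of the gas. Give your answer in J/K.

ΔS = 22.9 J/K

ΔS = nC_p ln(T₂/T₁) − nR ln(P₂/P₁), with C_p = 7R/2 = 29.1 J mol⁻¹ K⁻¹ for a diatomic ideal gas.
ΔS = 3.19 × [29.1 × ln(654/403) − 8.314 × ln(716/312)] = 22.9 J/K.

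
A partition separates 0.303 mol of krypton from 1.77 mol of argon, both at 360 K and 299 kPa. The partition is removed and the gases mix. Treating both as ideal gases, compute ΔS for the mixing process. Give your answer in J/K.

ΔS_mix = 7.17 J/K

Mole fractions: x_A = 0.303/2.07 = 0.146, x_B = 0.854.
ΔS_mix = −R(n_A ln x_A + n_B ln x_B) = −8.314 × (0.303 ln 0.146 + 1.77 ln 0.854) = 7.17 J/K.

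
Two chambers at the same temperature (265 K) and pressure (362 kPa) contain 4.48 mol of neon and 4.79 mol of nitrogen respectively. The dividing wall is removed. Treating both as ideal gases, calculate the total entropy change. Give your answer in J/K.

Mole fractions: x_A = 4.48/9.27 = 0.483, x_B = 0.517.
ΔS_mix = −R(n_A ln x_A + n_B ln x_B) = −8.314 × (4.48 ln 0.483 + 4.79 ln 0.517) = 53.4 J/K.

ΔS_mix = 53.4 J/K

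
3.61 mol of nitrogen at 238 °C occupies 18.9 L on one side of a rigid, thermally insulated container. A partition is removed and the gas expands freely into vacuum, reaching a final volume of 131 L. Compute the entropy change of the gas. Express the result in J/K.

For an ideal gas in free expansion Q = 0 and W = 0, so T is unchanged.
Entropy is a state function; using a reversible isothermal path, ΔS_gas = nR ln(V₂/V₁) = 3.61 × 8.314 × ln(131/18.9) = 58.1 J/K.

ΔS_gas = 58.1 J/K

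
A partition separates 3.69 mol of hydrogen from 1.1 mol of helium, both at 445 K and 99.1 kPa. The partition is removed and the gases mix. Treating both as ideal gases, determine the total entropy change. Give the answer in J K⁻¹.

ΔS_mix = 21.5 J/K

Mole fractions: x_A = 3.69/4.79 = 0.77, x_B = 0.23.
ΔS_mix = −R(n_A ln x_A + n_B ln x_B) = −8.314 × (3.69 ln 0.77 + 1.1 ln 0.23) = 21.5 J/K.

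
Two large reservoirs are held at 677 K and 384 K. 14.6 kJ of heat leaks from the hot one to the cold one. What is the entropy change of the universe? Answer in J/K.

ΔS_total = 16.5 J/K

ΔS_hot = −Q/T_H = −14600/677 = -21.57 J/K and ΔS_cold = +Q/T_C = 14600/384 = 38.02 J/K.
ΔS_total = -21.57 + 38.02 = 16.5 J/K, positive as the second law requires.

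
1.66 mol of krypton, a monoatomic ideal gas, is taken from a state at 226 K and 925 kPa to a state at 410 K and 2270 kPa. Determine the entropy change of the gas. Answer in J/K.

ΔS = 8.16 J/K

ΔS = nC_p ln(T₂/T₁) − nR ln(P₂/P₁), with C_p = 5R/2 = 20.79 J mol⁻¹ K⁻¹ for a monoatomic ideal gas.
ΔS = 1.66 × [20.79 × ln(410/226) − 8.314 × ln(2270/925)] = 8.16 J/K.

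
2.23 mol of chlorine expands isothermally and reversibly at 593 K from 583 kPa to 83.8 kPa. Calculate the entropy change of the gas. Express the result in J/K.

ΔS_gas = 36 J/K

For an isothermal ideal gas ΔS_gas = nR ln(P₁/P₂) = 2.23 × 8.314 × ln(583/83.8) = 36 J/K.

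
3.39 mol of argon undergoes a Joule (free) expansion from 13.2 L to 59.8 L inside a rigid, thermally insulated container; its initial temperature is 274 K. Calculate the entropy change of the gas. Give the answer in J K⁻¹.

For an ideal gas in free expansion Q = 0 and W = 0, so T is unchanged.
Entropy is a state function; using a reversible isothermal path, ΔS_gas = nR ln(V₂/V₁) = 3.39 × 8.314 × ln(59.8/13.2) = 42.6 J/K.

ΔS_gas = 42.6 J/K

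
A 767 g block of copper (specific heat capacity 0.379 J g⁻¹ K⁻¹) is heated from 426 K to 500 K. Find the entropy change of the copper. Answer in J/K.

ΔS = 46.6 J/K

ΔS = ∫dQ_rev/T = m c ln(T₂/T₁) = 767 × 0.379 × ln(500/426) = 46.6 J/K.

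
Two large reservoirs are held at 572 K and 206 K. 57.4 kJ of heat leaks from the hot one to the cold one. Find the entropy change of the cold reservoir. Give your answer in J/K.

ΔS_cold = 279 J/K

The cold reservoir gains heat Q, so ΔS_cold = +Q/T_C = 57400/206 = 279 J/K.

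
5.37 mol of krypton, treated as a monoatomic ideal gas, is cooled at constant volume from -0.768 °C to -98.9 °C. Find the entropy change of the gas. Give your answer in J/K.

ΔS = -29.9 J/K

In kelvin: T₁ = 272.382 K, T₂ = 174.25 K. At constant volume, ΔS = nC_V ln(T₂/T₁) with C_V = 3R/2 = 12.47 J mol⁻¹ K⁻¹.
ΔS = 5.37 × 12.47 × ln(174.25/272.382) = -29.9 J/K.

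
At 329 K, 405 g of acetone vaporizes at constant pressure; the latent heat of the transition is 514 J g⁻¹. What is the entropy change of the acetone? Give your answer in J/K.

ΔS = 633 J/K

Heat absorbed by the substance: Q = mL = 405 × 514 = 208170 J.
At constant T, ΔS = Q_rev/T = 208170 / 329 = 633 J/K.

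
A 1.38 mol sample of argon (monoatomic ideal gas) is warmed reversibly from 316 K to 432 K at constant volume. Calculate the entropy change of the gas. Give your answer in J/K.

At constant volume, ΔS = nC_V ln(T₂/T₁) with C_V = 3R/2 = 12.47 J mol⁻¹ K⁻¹.
ΔS = 1.38 × 12.47 × ln(432/316) = 5.38 J/K.

ΔS = 5.38 J/K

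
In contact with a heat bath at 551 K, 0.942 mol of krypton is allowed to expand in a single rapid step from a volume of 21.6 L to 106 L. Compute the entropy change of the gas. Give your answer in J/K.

Entropy is a state function, so ΔS_gas depends only on the end states.
For an isothermal ideal gas ΔS_gas = nR ln(V₂/V₁) = 0.942 × 8.314 × ln(106/21.6) = 12.5 J/K.

ΔS_gas = 12.5 J/K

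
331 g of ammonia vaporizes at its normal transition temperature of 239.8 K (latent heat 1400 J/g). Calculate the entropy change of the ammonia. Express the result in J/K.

Heat absorbed by the substance: Q = mL = 331 × 1400 = 463400 J.
At constant T, ΔS = Q_rev/T = 463400 / 239.8 = 1930 J/K.

ΔS = 1930 J/K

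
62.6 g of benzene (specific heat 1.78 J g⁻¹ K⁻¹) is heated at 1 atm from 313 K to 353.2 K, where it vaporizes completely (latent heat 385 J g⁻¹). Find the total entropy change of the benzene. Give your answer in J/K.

ΔS = 81.7 J/K

Warming step: ΔS₁ = m c ln(T_tr/T_i) = 62.6 × 1.78 × ln(353.2/313) = 13.46 J/K.
Phase change: ΔS₂ = +mL/T_tr = 62.6 × 385 / 353.2 = 68.24 J/K.
ΔS_total = (13.46) + (68.24) = 81.7 J/K.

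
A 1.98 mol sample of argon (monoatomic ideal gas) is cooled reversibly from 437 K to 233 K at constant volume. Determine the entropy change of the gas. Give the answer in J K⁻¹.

ΔS = -15.5 J/K

At constant volume, ΔS = nC_V ln(T₂/T₁) with C_V = 3R/2 = 12.47 J mol⁻¹ K⁻¹.
ΔS = 1.98 × 12.47 × ln(233/437) = -15.5 J/K.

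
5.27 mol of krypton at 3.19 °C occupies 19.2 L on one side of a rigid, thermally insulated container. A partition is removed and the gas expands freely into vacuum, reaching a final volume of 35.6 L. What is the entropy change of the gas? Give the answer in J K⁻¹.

For an ideal gas in free expansion Q = 0 and W = 0, so T is unchanged.
Entropy is a state function; using a reversible isothermal path, ΔS_gas = nR ln(V₂/V₁) = 5.27 × 8.314 × ln(35.6/19.2) = 27.1 J/K.

ΔS_gas = 27.1 J/K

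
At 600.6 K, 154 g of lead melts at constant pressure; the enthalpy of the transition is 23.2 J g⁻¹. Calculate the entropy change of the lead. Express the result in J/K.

ΔS = 5.95 J/K

Heat absorbed by the substance: Q = mL = 154 × 23.2 = 3572.8 J.
At constant T, ΔS = Q_rev/T = 3572.8 / 600.6 = 5.95 J/K.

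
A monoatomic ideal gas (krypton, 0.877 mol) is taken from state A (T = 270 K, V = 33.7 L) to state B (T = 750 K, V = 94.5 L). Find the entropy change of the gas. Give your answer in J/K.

Entropy is a state function: ΔS = nC_V ln(T₂/T₁) + nR ln(V₂/V₁), with C_V = 3R/2 = 12.47 J mol⁻¹ K⁻¹ for a monoatomic ideal gas.
ΔS = 0.877 × [12.47 × ln(750/270) + 8.314 × ln(94.5/33.7)] = 18.7 J/K.

ΔS = 18.7 J/K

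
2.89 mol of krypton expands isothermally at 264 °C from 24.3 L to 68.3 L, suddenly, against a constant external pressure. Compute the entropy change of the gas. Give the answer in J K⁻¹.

Entropy is a state function, so ΔS_gas depends only on the end states.
For an isothermal ideal gas ΔS_gas = nR ln(V₂/V₁) = 2.89 × 8.314 × ln(68.3/24.3) = 24.8 J/K.

ΔS_gas = 24.8 J/K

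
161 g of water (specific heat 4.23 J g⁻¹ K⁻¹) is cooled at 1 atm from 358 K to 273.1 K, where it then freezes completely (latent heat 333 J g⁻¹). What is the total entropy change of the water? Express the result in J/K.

ΔS = -381 J/K

Cooling step: ΔS₁ = m c ln(T_tr/T_i) = 161 × 4.23 × ln(273.1/358) = -184.4 J/K.
Phase change: ΔS₂ = −mL/T_tr = −161 × 333 / 273.1 = -196.3 J/K.
ΔS_total = (-184.4) + (-196.3) = -381 J/K.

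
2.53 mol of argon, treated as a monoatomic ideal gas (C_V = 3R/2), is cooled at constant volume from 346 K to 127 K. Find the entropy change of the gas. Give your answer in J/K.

At constant volume, ΔS = nC_V ln(T₂/T₁) with C_V = 3R/2 = 12.47 J mol⁻¹ K⁻¹.
ΔS = 2.53 × 12.47 × ln(127/346) = -31.6 J/K.

ΔS = -31.6 J/K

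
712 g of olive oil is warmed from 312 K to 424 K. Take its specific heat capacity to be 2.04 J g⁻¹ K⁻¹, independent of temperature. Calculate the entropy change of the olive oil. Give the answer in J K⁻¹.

ΔS = ∫dQ_rev/T = m c ln(T₂/T₁) = 712 × 2.04 × ln(424/312) = 446 J/K.

ΔS = 446 J/K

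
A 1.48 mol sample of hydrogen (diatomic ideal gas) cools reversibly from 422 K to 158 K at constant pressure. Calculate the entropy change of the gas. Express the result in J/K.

At constant pressure, ΔS = nC_p ln(T₂/T₁) with C_p = 7R/2 = 29.1 J mol⁻¹ K⁻¹.
ΔS = 1.48 × 29.1 × ln(158/422) = -42.3 J/K.

ΔS = -42.3 J/K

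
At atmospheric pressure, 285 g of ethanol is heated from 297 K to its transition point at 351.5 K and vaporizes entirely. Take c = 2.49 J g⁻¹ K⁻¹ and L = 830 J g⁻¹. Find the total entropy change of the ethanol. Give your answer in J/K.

Warming step: ΔS₁ = m c ln(T_tr/T_i) = 285 × 2.49 × ln(351.5/297) = 119.6 J/K.
Phase change: ΔS₂ = +mL/T_tr = 285 × 830 / 351.5 = 673 J/K.
ΔS_total = (119.6) + (673) = 793 J/K.

ΔS = 793 J/K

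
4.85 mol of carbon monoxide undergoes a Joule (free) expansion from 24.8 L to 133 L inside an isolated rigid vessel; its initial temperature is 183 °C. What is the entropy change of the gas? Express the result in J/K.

No heat is exchanged and no work is done, so the ideal-gas temperature stays constant.
Entropy is a state function; using a reversible isothermal path, ΔS_gas = nR ln(V₂/V₁) = 4.85 × 8.314 × ln(133/24.8) = 67.7 J/K.

ΔS_gas = 67.7 J/K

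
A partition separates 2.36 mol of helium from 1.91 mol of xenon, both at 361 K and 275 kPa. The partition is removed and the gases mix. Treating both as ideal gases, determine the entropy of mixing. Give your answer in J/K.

Mole fractions: x_A = 2.36/4.27 = 0.553, x_B = 0.447.
ΔS_mix = −R(n_A ln x_A + n_B ln x_B) = −8.314 × (2.36 ln 0.553 + 1.91 ln 0.447) = 24.4 J/K.

ΔS_mix = 24.4 J/K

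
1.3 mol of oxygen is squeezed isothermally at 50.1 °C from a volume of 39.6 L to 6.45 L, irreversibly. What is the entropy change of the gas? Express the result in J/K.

ΔS_gas = -19.6 J/K

Entropy is a state function, so ΔS_gas depends only on the end states.
For an isothermal ideal gas ΔS_gas = nR ln(V₂/V₁) = 1.3 × 8.314 × ln(6.45/39.6) = -19.6 J/K.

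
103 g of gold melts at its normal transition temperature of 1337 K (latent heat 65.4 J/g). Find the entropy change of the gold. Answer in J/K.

ΔS = 5.04 J/K

Heat absorbed by the substance: Q = mL = 103 × 65.4 = 6736.2 J.
At constant T, ΔS = Q_rev/T = 6736.2 / 1337 = 5.04 J/K.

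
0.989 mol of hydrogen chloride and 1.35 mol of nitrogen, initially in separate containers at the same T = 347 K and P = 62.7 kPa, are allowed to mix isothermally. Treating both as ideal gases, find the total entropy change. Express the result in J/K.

ΔS_mix = 13.2 J/K

Mole fractions: x_A = 0.989/2.34 = 0.423, x_B = 0.577.
ΔS_mix = −R(n_A ln x_A + n_B ln x_B) = −8.314 × (0.989 ln 0.423 + 1.35 ln 0.577) = 13.2 J/K.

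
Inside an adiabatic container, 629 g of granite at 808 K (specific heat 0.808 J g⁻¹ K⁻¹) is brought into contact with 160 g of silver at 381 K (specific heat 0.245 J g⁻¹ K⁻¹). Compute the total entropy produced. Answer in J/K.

Energy balance: T_f = (m₁c₁T₁ + m₂c₂T₂)/(m₁c₁ + m₂c₂) = 777.42 K.
ΔS₁ = m₁c₁ ln(T_f/T₁) = 508.232 × ln(777.42/808) = -19.61 J/K.
ΔS₂ = m₂c₂ ln(T_f/T₂) = 39.2 × ln(777.42/381) = 27.96 J/K.
ΔS_total = -19.61 + 27.96 = 8.35 J/K.

ΔS_total = 8.35 J/K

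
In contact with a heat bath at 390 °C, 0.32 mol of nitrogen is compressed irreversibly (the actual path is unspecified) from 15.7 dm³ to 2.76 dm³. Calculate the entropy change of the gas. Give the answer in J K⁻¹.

Entropy is a state function, so ΔS_gas depends only on the end states.
For an isothermal ideal gas ΔS_gas = nR ln(V₂/V₁) = 0.32 × 8.314 × ln(2.76/15.7) = -4.63 J/K.

ΔS_gas = -4.63 J/K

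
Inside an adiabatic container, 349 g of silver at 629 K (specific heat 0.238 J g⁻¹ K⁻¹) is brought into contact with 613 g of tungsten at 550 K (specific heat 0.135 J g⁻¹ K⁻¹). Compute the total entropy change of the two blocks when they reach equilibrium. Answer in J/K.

Energy balance: T_f = (m₁c₁T₁ + m₂c₂T₂)/(m₁c₁ + m₂c₂) = 589.57 K.
ΔS₁ = m₁c₁ ln(T_f/T₁) = 83.062 × ln(589.57/629) = -5.377 J/K.
ΔS₂ = m₂c₂ ln(T_f/T₂) = 82.755 × ln(589.57/550) = 5.75 J/K.
ΔS_total = -5.377 + 5.75 = 0.373 J/K.

ΔS_total = 0.373 J/K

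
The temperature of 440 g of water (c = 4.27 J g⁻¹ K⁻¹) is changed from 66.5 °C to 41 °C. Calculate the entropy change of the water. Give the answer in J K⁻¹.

In kelvin: T₁ = 339.65 K, T₂ = 314.15 K. ΔS = ∫dQ_rev/T = m c ln(T₂/T₁) = 440 × 4.27 × ln(314.15/339.65) = -147 J/K.

ΔS = -147 J/K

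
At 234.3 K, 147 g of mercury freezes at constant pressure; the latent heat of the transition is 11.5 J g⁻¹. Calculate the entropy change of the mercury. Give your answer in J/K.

ΔS = -7.22 J/K

Heat released by the substance: Q = −mL = −147 × 11.5 = −1690.5 J.
At constant T, ΔS = Q_rev/T = −1690.5 / 234.3 = -7.22 J/K.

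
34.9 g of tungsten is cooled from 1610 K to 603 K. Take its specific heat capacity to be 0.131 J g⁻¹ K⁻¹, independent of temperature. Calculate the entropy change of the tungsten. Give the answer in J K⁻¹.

ΔS = -4.49 J/K

ΔS = ∫dQ_rev/T = m c ln(T₂/T₁) = 34.9 × 0.131 × ln(603/1610) = -4.49 J/K.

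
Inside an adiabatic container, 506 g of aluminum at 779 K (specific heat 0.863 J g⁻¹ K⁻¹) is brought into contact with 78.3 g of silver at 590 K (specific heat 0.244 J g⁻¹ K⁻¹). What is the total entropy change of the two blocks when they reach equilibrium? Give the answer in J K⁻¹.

ΔS_total = 0.65 J/K

Energy balance: T_f = (m₁c₁T₁ + m₂c₂T₂)/(m₁c₁ + m₂c₂) = 771.08 K.
ΔS₁ = m₁c₁ ln(T_f/T₁) = 436.678 × ln(771.08/779) = -4.464 J/K.
ΔS₂ = m₂c₂ ln(T_f/T₂) = 19.1052 × ln(771.08/590) = 5.114 J/K.
ΔS_total = -4.464 + 5.114 = 0.65 J/K.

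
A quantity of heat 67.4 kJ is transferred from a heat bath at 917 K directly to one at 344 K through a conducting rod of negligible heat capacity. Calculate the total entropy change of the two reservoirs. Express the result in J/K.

ΔS_hot = −Q/T_H = −67400/917 = -73.5 J/K and ΔS_cold = +Q/T_C = 67400/344 = 195.9 J/K.
ΔS_total = -73.5 + 195.9 = 122 J/K, positive as the second law requires.

ΔS_total = 122 J/K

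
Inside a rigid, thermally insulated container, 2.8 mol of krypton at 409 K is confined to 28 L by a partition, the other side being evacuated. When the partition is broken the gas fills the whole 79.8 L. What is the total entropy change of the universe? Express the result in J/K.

ΔS_universe = 24.4 J/K

No heat is exchanged and no work is done, so the ideal-gas temperature stays constant.
Entropy is a state function; using a reversible isothermal path, ΔS_gas = nR ln(V₂/V₁) = 2.8 × 8.314 × ln(79.8/28) = 24.4 J/K.
The insulated surroundings exchange no heat, so ΔS_surr = 0 and ΔS_universe = ΔS_gas.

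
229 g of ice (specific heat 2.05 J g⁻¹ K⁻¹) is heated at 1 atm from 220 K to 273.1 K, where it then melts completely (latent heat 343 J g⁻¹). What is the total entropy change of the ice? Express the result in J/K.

ΔS = 389 J/K

Warming step: ΔS₁ = m c ln(T_tr/T_i) = 229 × 2.05 × ln(273.1/220) = 101.5 J/K.
Phase change: ΔS₂ = +mL/T_tr = 229 × 343 / 273.1 = 287.6 J/K.
ΔS_total = (101.5) + (287.6) = 389 J/K.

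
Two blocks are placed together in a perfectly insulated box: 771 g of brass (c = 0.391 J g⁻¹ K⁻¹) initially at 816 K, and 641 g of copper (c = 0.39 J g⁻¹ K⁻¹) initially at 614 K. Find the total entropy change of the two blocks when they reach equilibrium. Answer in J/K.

Energy balance: T_f = (m₁c₁T₁ + m₂c₂T₂)/(m₁c₁ + m₂c₂) = 724.43 K.
ΔS₁ = m₁c₁ ln(T_f/T₁) = 301.461 × ln(724.43/816) = -35.88 J/K.
ΔS₂ = m₂c₂ ln(T_f/T₂) = 249.99 × ln(724.43/614) = 41.34 J/K.
ΔS_total = -35.88 + 41.34 = 5.46 J/K.

ΔS_total = 5.46 J/K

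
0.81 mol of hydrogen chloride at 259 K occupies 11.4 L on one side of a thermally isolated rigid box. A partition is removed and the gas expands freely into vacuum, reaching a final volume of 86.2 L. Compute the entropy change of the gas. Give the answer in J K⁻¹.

For an ideal gas in free expansion Q = 0 and W = 0, so T is unchanged.
Entropy is a state function; using a reversible isothermal path, ΔS_gas = nR ln(V₂/V₁) = 0.81 × 8.314 × ln(86.2/11.4) = 13.6 J/K.

ΔS_gas = 13.6 J/K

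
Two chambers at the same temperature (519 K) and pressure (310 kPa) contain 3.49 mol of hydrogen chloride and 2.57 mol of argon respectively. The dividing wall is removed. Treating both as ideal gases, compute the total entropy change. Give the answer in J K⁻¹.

Mole fractions: x_A = 3.49/6.06 = 0.576, x_B = 0.424.
ΔS_mix = −R(n_A ln x_A + n_B ln x_B) = −8.314 × (3.49 ln 0.576 + 2.57 ln 0.424) = 34.3 J/K.

ΔS_mix = 34.3 J/K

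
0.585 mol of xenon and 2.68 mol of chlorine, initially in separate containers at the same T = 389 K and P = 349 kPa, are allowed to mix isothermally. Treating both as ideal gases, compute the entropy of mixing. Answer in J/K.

Mole fractions: x_A = 0.585/3.27 = 0.179, x_B = 0.821.
ΔS_mix = −R(n_A ln x_A + n_B ln x_B) = −8.314 × (0.585 ln 0.179 + 2.68 ln 0.821) = 12.8 J/K.

ΔS_mix = 12.8 J/K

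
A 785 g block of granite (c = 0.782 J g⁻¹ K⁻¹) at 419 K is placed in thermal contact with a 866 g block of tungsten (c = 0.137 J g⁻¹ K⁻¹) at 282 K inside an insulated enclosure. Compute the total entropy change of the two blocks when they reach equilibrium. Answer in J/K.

Energy balance: T_f = (m₁c₁T₁ + m₂c₂T₂)/(m₁c₁ + m₂c₂) = 396.81 K.
ΔS₁ = m₁c₁ ln(T_f/T₁) = 613.87 × ln(396.81/419) = -33.4 J/K.
ΔS₂ = m₂c₂ ln(T_f/T₂) = 118.642 × ln(396.81/282) = 40.52 J/K.
ΔS_total = -33.4 + 40.52 = 7.12 J/K.

ΔS_total = 7.12 J/K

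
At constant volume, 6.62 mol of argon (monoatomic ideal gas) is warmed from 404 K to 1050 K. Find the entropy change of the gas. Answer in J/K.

At constant volume, ΔS = nC_V ln(T₂/T₁) with C_V = 3R/2 = 12.47 J mol⁻¹ K⁻¹.
ΔS = 6.62 × 12.47 × ln(1050/404) = 78.9 J/K.

ΔS = 78.9 J/K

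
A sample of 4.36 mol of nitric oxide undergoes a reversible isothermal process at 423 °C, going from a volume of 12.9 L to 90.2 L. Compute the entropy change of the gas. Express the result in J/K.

For an isothermal ideal gas ΔS_gas = nR ln(V₂/V₁) = 4.36 × 8.314 × ln(90.2/12.9) = 70.5 J/K.

ΔS_gas = 70.5 J/K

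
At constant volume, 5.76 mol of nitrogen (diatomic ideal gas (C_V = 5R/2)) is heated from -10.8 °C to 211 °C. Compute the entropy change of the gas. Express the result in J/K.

In kelvin: T₁ = 262.35 K, T₂ = 484.15 K. At constant volume, ΔS = nC_V ln(T₂/T₁) with C_V = 5R/2 = 20.79 J mol⁻¹ K⁻¹.
ΔS = 5.76 × 20.79 × ln(484.15/262.35) = 73.4 J/K.

ΔS = 73.4 J/K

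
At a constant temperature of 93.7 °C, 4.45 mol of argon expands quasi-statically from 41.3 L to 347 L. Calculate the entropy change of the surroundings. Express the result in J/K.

For an isothermal ideal gas ΔS_gas = nR ln(V₂/V₁) = 4.45 × 8.314 × ln(347/41.3) = 78.7 J/K.
The process is reversible, so ΔS_surr = −ΔS_gas = -78.7 J/K and ΔS_universe = 0.

ΔS_surr = -78.7 J/K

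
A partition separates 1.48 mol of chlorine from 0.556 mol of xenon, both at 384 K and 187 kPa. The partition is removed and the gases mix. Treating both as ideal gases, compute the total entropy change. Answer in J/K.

Mole fractions: x_A = 1.48/2.04 = 0.727, x_B = 0.273.
ΔS_mix = −R(n_A ln x_A + n_B ln x_B) = −8.314 × (1.48 ln 0.727 + 0.556 ln 0.273) = 9.92 J/K.

ΔS_mix = 9.92 J/K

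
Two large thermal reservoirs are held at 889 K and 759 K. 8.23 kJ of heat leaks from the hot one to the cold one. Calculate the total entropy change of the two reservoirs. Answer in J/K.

ΔS_total = 1.59 J/K

ΔS_hot = −Q/T_H = −8230/889 = -9.2576 J/K and ΔS_cold = +Q/T_C = 8230/759 = 10.843 J/K.
ΔS_total = -9.2576 + 10.843 = 1.59 J/K, positive as the second law requires.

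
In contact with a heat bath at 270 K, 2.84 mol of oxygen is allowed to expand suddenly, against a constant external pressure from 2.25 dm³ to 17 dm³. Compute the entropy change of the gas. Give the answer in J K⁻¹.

ΔS_gas = 47.7 J/K

Entropy is a state function, so ΔS_gas depends only on the end states.
For an isothermal ideal gas ΔS_gas = nR ln(V₂/V₁) = 2.84 × 8.314 × ln(17/2.25) = 47.7 J/K.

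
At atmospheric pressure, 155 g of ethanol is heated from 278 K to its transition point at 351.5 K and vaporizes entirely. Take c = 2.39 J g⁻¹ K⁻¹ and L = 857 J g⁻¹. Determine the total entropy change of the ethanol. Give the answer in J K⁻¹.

Warming step: ΔS₁ = m c ln(T_tr/T_i) = 155 × 2.39 × ln(351.5/278) = 86.9 J/K.
Phase change: ΔS₂ = +mL/T_tr = 155 × 857 / 351.5 = 377.9 J/K.
ΔS_total = (86.9) + (377.9) = 465 J/K.

ΔS = 465 J/K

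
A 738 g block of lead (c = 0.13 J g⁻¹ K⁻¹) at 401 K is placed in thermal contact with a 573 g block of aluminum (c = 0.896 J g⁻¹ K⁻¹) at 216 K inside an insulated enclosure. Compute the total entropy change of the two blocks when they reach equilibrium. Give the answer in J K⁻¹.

ΔS_total = 17.7 J/K

Energy balance: T_f = (m₁c₁T₁ + m₂c₂T₂)/(m₁c₁ + m₂c₂) = 245.13 K.
ΔS₁ = m₁c₁ ln(T_f/T₁) = 95.94 × ln(245.13/401) = -47.22 J/K.
ΔS₂ = m₂c₂ ln(T_f/T₂) = 513.408 × ln(245.13/216) = 64.95 J/K.
ΔS_total = -47.22 + 64.95 = 17.7 J/K.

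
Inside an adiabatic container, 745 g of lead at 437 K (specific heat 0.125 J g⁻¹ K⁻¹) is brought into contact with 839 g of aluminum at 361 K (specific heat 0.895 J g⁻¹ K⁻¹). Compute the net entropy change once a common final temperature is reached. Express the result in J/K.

ΔS_total = 1.59 J/K

Energy balance: T_f = (m₁c₁T₁ + m₂c₂T₂)/(m₁c₁ + m₂c₂) = 369.39 K.
ΔS₁ = m₁c₁ ln(T_f/T₁) = 93.125 × ln(369.39/437) = -15.65 J/K.
ΔS₂ = m₂c₂ ln(T_f/T₂) = 750.905 × ln(369.39/361) = 17.24 J/K.
ΔS_total = -15.65 + 17.24 = 1.59 J/K.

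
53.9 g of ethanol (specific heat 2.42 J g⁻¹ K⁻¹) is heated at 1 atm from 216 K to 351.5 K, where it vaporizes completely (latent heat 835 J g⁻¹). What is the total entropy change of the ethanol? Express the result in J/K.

ΔS = 192 J/K

Warming step: ΔS₁ = m c ln(T_tr/T_i) = 53.9 × 2.42 × ln(351.5/216) = 63.51 J/K.
Phase change: ΔS₂ = +mL/T_tr = 53.9 × 835 / 351.5 = 128 J/K.
ΔS_total = (63.51) + (128) = 192 J/K.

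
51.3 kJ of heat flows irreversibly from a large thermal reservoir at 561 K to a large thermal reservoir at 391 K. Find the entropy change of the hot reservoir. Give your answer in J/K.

ΔS_hot = -91.4 J/K

The hot reservoir loses heat Q, so ΔS_hot = −Q/T_H = −51300/561 = -91.4 J/K.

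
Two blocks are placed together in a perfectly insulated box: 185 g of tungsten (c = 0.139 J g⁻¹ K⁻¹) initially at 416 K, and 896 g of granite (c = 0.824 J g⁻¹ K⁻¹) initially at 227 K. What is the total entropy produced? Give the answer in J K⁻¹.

Energy balance: T_f = (m₁c₁T₁ + m₂c₂T₂)/(m₁c₁ + m₂c₂) = 233.36 K.
ΔS₁ = m₁c₁ ln(T_f/T₁) = 25.715 × ln(233.36/416) = -14.87 J/K.
ΔS₂ = m₂c₂ ln(T_f/T₂) = 738.304 × ln(233.36/227) = 20.41 J/K.
ΔS_total = -14.87 + 20.41 = 5.54 J/K.

ΔS_total = 5.54 J/K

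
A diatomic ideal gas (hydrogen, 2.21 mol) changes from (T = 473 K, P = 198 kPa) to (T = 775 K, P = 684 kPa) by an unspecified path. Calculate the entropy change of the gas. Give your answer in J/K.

ΔS = nC_p ln(T₂/T₁) − nR ln(P₂/P₁), with C_p = 7R/2 = 29.1 J mol⁻¹ K⁻¹ for a diatomic ideal gas.
ΔS = 2.21 × [29.1 × ln(775/473) − 8.314 × ln(684/198)] = 8.98 J/K.

ΔS = 8.98 J/K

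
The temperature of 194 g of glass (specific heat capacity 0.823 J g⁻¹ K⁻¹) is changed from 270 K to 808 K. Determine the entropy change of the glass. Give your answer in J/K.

ΔS = ∫dQ_rev/T = m c ln(T₂/T₁) = 194 × 0.823 × ln(808/270) = 175 J/K.

ΔS = 175 J/K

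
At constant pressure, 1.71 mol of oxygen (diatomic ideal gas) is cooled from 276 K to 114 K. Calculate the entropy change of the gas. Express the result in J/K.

ΔS = -44 J/K

At constant pressure, ΔS = nC_p ln(T₂/T₁) with C_p = 7R/2 = 29.1 J mol⁻¹ K⁻¹.
ΔS = 1.71 × 29.1 × ln(114/276) = -44 J/K.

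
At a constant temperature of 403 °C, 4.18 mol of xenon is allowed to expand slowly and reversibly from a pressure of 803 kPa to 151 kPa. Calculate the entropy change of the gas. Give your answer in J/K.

For an isothermal ideal gas ΔS_gas = nR ln(P₁/P₂) = 4.18 × 8.314 × ln(803/151) = 58.1 J/K.

ΔS_gas = 58.1 J/K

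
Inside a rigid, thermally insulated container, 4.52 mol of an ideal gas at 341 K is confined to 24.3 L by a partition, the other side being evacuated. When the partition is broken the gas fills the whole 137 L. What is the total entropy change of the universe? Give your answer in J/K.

No heat is exchanged and no work is done, so the ideal-gas temperature stays constant.
Entropy is a state function; using a reversible isothermal path, ΔS_gas = nR ln(V₂/V₁) = 4.52 × 8.314 × ln(137/24.3) = 65 J/K.
The insulated surroundings exchange no heat, so ΔS_surr = 0 and ΔS_universe = ΔS_gas.

ΔS_universe = 65 J/K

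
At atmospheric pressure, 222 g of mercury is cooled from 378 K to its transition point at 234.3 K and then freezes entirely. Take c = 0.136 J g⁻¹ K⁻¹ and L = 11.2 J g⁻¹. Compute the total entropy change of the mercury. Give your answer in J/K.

ΔS = -25.1 J/K

Cooling step: ΔS₁ = m c ln(T_tr/T_i) = 222 × 0.136 × ln(234.3/378) = -14.441 J/K.
Phase change: ΔS₂ = −mL/T_tr = −222 × 11.2 / 234.3 = -10.612 J/K.
ΔS_total = (-14.441) + (-10.612) = -25.1 J/K.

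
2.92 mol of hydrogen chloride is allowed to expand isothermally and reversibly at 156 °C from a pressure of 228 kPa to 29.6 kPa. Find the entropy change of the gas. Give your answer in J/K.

ΔS_gas = 49.6 J/K

For an isothermal ideal gas ΔS_gas = nR ln(P₁/P₂) = 2.92 × 8.314 × ln(228/29.6) = 49.6 J/K.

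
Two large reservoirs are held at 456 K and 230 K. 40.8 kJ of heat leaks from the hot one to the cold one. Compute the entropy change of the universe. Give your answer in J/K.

ΔS_hot = −Q/T_H = −40800/456 = -89.47 J/K and ΔS_cold = +Q/T_C = 40800/230 = 177.4 J/K.
ΔS_total = -89.47 + 177.4 = 87.9 J/K, positive as the second law requires.

ΔS_total = 87.9 J/K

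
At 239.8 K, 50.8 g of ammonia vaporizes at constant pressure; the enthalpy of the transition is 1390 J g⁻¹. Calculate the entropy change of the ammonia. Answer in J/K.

Heat absorbed by the substance: Q = mL = 50.8 × 1390 = 70612 J.
At constant T, ΔS = Q_rev/T = 70612 / 239.8 = 294 J/K.

ΔS = 294 J/K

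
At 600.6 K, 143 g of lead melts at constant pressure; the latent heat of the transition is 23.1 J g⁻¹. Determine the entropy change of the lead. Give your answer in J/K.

Heat absorbed by the substance: Q = mL = 143 × 23.1 = 3303.3 J.
At constant T, ΔS = Q_rev/T = 3303.3 / 600.6 = 5.5 J/K.

ΔS = 5.5 J/K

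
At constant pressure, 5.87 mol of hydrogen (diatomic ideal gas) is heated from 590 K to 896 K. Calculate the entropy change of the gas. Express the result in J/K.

ΔS = 71.4 J/K

At constant pressure, ΔS = nC_p ln(T₂/T₁) with C_p = 7R/2 = 29.1 J mol⁻¹ K⁻¹.
ΔS = 5.87 × 29.1 × ln(896/590) = 71.4 J/K.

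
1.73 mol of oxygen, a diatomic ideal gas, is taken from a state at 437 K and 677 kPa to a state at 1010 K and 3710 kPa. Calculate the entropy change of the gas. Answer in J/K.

ΔS = nC_p ln(T₂/T₁) − nR ln(P₂/P₁), with C_p = 7R/2 = 29.1 J mol⁻¹ K⁻¹ for a diatomic ideal gas.
ΔS = 1.73 × [29.1 × ln(1010/437) − 8.314 × ln(3710/677)] = 17.7 J/K.

ΔS = 17.7 J/K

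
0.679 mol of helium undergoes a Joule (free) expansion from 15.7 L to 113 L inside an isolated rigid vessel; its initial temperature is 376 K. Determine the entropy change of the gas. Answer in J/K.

No heat is exchanged and no work is done, so the ideal-gas temperature stays constant.
Entropy is a state function; using a reversible isothermal path, ΔS_gas = nR ln(V₂/V₁) = 0.679 × 8.314 × ln(113/15.7) = 11.1 J/K.

ΔS_gas = 11.1 J/K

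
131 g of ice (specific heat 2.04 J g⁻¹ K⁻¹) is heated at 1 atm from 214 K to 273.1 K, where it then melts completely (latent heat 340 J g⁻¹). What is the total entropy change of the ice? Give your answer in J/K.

ΔS = 228 J/K

Warming step: ΔS₁ = m c ln(T_tr/T_i) = 131 × 2.04 × ln(273.1/214) = 65.17 J/K.
Phase change: ΔS₂ = +mL/T_tr = 131 × 340 / 273.1 = 163.1 J/K.
ΔS_total = (65.17) + (163.1) = 228 J/K.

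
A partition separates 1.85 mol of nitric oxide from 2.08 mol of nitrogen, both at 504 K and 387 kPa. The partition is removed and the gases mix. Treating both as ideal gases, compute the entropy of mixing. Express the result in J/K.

Mole fractions: x_A = 1.85/3.93 = 0.471, x_B = 0.529.
ΔS_mix = −R(n_A ln x_A + n_B ln x_B) = −8.314 × (1.85 ln 0.471 + 2.08 ln 0.529) = 22.6 J/K.

ΔS_mix = 22.6 J/K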